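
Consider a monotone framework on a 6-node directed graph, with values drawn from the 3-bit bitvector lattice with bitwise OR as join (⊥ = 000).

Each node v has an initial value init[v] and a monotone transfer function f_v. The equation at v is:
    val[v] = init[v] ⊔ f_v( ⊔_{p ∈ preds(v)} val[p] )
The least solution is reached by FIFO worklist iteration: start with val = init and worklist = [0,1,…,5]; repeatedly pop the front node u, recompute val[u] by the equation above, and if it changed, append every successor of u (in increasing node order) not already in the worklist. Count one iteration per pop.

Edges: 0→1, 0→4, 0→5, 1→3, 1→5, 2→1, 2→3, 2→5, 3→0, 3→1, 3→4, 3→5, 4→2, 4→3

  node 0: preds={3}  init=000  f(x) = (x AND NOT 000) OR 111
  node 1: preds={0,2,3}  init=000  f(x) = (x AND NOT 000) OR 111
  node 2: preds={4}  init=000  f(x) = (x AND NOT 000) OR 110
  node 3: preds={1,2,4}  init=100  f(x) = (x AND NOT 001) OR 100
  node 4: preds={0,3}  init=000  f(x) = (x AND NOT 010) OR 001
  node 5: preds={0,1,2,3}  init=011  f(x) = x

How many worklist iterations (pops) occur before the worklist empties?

12

Trace (12 dequeues):
  [1] u=0 | in 100 | out 111 | prev 000 | push {}
  [2] u=1 | in 111 | out 111 | prev 000 | push {}
  [3] u=2 | in 000 | out 110 | prev 000 | push {1}
  [4] u=3 | in 111 | out 110 | prev 100 | push {0}
  [5] u=4 | in 111 | out 101 | prev 000 | push {2,3}
  [6] u=5 | in 111 | out 111 | prev 011 | push {}
  [7] u=1 | in 111 | out 111 | ==
  [8] u=0 | in 110 | out 111 | ==
  [9] u=2 | in 101 | out 111 | prev 110 | push {1,5}
  [10] u=3 | in 111 | out 110 | ==
  [11] u=1 | in 111 | out 111 | ==
  [12] u=5 | in 111 | out 111 | ==

Converged values:
  [0] 111
  [1] 111
  [2] 111
  [3] 110
  [4] 101
  [5] 111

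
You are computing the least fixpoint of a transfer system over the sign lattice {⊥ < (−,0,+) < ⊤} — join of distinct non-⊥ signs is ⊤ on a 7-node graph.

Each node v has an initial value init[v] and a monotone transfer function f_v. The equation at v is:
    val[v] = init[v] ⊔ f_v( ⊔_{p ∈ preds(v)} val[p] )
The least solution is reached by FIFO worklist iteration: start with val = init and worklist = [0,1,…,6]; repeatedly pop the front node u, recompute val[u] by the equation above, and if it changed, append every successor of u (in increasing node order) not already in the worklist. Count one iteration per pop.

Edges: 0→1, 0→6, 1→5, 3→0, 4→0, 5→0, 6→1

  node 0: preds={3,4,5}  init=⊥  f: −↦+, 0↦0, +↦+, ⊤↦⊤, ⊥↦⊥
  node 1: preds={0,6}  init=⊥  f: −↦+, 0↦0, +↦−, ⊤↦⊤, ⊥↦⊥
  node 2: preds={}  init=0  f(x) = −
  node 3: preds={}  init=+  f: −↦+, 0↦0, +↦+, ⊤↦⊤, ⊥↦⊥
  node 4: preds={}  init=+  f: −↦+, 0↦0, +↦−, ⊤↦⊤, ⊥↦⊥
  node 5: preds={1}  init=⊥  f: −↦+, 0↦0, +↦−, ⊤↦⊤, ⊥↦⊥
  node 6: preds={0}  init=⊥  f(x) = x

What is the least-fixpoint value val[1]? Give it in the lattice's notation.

−

Worklist (9 pops):
  #1 pop 0: in=+ → + (was ⊥); enqueue []
  #2 pop 1: in=+ → − (was ⊥); enqueue []
  #3 pop 2: in=⊥ → ⊤ (was 0); enqueue []
  #4 pop 3: in=⊥ → + (no change)
  #5 pop 4: in=⊥ → + (no change)
  #6 pop 5: in=− → + (was ⊥); enqueue [0]
  #7 pop 6: in=+ → + (was ⊥); enqueue [1]
  #8 pop 0: in=+ → + (no change)
  #9 pop 1: in=+ → − (no change)

Fixpoint:
  val[0] = +
  val[1] = −
  val[2] = ⊤
  val[3] = +
  val[4] = +
  val[5] = +
  val[6] = +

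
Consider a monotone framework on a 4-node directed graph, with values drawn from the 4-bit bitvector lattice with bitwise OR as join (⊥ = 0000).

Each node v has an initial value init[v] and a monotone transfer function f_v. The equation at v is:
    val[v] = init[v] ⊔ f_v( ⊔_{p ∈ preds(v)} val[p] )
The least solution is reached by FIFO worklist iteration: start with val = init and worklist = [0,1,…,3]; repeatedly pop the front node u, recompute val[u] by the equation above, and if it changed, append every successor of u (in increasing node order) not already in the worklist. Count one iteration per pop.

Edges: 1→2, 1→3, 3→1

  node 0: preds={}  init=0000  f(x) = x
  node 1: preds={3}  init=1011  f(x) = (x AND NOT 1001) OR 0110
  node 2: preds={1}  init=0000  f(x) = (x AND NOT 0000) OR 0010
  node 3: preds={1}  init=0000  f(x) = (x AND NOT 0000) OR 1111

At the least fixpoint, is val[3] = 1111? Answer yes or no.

yes

Worklist (5 pops):
  #1 pop 0: in=0000 → 0000 (no change)
  #2 pop 1: in=0000 → 1111 (was 1011); enqueue []
  #3 pop 2: in=1111 → 1111 (was 0000); enqueue []
  #4 pop 3: in=1111 → 1111 (was 0000); enqueue [1]
  #5 pop 1: in=1111 → 1111 (no change)

Fixpoint:
  val[0] = 0000
  val[1] = 1111
  val[2] = 1111
  val[3] = 1111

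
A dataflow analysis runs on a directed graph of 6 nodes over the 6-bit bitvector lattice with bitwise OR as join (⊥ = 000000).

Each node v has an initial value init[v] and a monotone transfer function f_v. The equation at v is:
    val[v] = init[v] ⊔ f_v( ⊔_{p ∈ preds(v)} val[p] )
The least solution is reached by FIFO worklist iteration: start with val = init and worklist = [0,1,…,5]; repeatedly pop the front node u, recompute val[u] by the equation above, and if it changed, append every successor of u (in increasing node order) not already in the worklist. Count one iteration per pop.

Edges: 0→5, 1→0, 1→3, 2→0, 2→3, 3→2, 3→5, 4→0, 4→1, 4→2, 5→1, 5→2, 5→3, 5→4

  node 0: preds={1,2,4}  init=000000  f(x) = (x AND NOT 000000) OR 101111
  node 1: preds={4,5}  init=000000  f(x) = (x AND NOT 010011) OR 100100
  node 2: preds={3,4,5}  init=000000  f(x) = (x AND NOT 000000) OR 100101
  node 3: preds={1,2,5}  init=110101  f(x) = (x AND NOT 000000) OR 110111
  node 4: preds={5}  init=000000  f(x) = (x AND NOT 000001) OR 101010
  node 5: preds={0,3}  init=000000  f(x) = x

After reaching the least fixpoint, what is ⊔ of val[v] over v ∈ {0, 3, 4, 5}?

Trace (15 dequeues):
  [1] u=0 | in 000000 | out 101111 | prev 000000 | push {}
  [2] u=1 | in 000000 | out 100100 | prev 000000 | push {0}
  [3] u=2 | in 110101 | out 110101 | prev 000000 | push {}
  [4] u=3 | in 110101 | out 110111 | prev 110101 | push {2}
  [5] u=4 | in 000000 | out 101010 | prev 000000 | push {1}
  [6] u=5 | in 111111 | out 111111 | prev 000000 | push {3,4}
  [7] u=0 | in 111111 | out 111111 | prev 101111 | push {5}
  [8] u=2 | in 111111 | out 111111 | prev 110101 | push {0}
  [9] u=1 | in 111111 | out 101100 | prev 100100 | push {}
  [10] u=3 | in 111111 | out 111111 | prev 110111 | push {2}
  [11] u=4 | in 111111 | out 111110 | prev 101010 | push {1}
  [12] u=5 | in 111111 | out 111111 | ==
  [13] u=0 | in 111111 | out 111111 | ==
  [14] u=2 | in 111111 | out 111111 | ==
  [15] u=1 | in 111111 | out 101100 | ==

Converged values:
  [0] 111111
  [1] 101100
  [2] 111111
  [3] 111111
  [4] 111110
  [5] 111111

111111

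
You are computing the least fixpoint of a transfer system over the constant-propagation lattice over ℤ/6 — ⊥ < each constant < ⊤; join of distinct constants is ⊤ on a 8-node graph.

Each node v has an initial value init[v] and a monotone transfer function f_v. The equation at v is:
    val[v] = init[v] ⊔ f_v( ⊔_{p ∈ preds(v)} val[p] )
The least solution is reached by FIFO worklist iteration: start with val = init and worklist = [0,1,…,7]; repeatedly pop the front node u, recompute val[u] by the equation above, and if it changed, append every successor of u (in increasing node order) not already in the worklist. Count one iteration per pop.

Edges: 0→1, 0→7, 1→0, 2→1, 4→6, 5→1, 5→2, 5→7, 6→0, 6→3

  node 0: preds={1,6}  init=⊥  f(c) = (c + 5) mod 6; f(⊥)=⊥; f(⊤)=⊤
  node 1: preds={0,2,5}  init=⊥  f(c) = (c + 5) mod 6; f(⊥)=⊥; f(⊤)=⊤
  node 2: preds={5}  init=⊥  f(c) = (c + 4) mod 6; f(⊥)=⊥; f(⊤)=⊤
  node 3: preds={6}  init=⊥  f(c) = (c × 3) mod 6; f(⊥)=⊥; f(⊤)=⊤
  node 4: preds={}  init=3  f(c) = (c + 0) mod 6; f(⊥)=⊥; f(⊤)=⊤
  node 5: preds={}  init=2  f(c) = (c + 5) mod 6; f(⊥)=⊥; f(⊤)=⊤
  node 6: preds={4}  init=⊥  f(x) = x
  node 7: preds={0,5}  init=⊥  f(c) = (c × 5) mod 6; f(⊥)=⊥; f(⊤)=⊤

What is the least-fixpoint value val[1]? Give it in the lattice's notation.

⊤

Trace (13 dequeues):
  [1] u=0 | in ⊥ | out ⊥ | ==
  [2] u=1 | in 2 | out 1 | prev ⊥ | push {0}
  [3] u=2 | in 2 | out 0 | prev ⊥ | push {1}
  [4] u=3 | in ⊥ | out ⊥ | ==
  [5] u=4 | in ⊥ | out 3 | ==
  [6] u=5 | in ⊥ | out 2 | ==
  [7] u=6 | in 3 | out 3 | prev ⊥ | push {3}
  [8] u=7 | in 2 | out 4 | prev ⊥ | push {}
  [9] u=0 | in ⊤ | out ⊤ | prev ⊥ | push {7}
  [10] u=1 | in ⊤ | out ⊤ | prev 1 | push {0}
  [11] u=3 | in 3 | out 3 | prev ⊥ | push {}
  [12] u=7 | in ⊤ | out ⊤ | prev 4 | push {}
  [13] u=0 | in ⊤ | out ⊤ | ==

Converged values:
  [0] ⊤
  [1] ⊤
  [2] 0
  [3] 3
  [4] 3
  [5] 2
  [6] 3
  [7] ⊤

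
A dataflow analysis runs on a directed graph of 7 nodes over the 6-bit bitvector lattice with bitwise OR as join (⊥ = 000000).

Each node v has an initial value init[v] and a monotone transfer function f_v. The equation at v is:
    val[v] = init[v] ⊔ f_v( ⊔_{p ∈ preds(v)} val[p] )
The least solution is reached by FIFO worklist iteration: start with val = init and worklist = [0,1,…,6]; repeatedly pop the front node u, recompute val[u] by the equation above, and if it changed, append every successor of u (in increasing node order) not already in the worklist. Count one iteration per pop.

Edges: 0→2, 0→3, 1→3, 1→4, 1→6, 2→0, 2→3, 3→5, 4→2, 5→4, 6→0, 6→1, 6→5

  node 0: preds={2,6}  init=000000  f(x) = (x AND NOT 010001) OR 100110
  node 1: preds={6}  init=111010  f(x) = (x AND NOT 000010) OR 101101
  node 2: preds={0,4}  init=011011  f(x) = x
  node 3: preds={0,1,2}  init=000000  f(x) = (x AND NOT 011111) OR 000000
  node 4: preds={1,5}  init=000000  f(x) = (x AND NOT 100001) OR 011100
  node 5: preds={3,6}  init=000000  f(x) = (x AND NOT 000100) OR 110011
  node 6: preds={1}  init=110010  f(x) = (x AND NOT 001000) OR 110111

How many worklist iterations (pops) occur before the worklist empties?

12

Worklist (12 pops):
  #1 pop 0: in=111011 → 101110 (was 000000); enqueue []
  #2 pop 1: in=110010 → 111111 (was 111010); enqueue []
  #3 pop 2: in=101110 → 111111 (was 011011); enqueue [0]
  #4 pop 3: in=111111 → 100000 (was 000000); enqueue []
  #5 pop 4: in=111111 → 011110 (was 000000); enqueue [2]
  #6 pop 5: in=110010 → 110011 (was 000000); enqueue [4]
  #7 pop 6: in=111111 → 110111 (was 110010); enqueue [1,5]
  #8 pop 0: in=111111 → 101110 (no change)
  #9 pop 2: in=111110 → 111111 (no change)
  #10 pop 4: in=111111 → 011110 (no change)
  #11 pop 1: in=110111 → 111111 (no change)
  #12 pop 5: in=110111 → 110011 (no change)

Fixpoint:
  val[0] = 101110
  val[1] = 111111
  val[2] = 111111
  val[3] = 100000
  val[4] = 011110
  val[5] = 110011
  val[6] = 110111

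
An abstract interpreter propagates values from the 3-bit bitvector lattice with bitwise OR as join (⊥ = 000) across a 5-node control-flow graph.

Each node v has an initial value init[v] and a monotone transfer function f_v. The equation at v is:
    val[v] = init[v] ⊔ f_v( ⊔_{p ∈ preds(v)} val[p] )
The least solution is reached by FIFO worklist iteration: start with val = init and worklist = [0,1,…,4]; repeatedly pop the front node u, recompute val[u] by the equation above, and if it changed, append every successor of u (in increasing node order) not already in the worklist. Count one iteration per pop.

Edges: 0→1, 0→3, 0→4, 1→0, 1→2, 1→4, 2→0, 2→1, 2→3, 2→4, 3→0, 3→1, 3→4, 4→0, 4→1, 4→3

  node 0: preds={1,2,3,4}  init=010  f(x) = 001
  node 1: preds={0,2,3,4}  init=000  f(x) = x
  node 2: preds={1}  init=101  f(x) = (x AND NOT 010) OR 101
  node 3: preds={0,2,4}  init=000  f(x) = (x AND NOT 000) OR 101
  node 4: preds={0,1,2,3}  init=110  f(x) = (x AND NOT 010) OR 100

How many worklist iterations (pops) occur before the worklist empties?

8

Trace (8 dequeues):
  [1] u=0 | in 111 | out 011 | prev 010 | push {}
  [2] u=1 | in 111 | out 111 | prev 000 | push {0}
  [3] u=2 | in 111 | out 101 | ==
  [4] u=3 | in 111 | out 111 | prev 000 | push {1}
  [5] u=4 | in 111 | out 111 | prev 110 | push {3}
  [6] u=0 | in 111 | out 011 | ==
  [7] u=1 | in 111 | out 111 | ==
  [8] u=3 | in 111 | out 111 | ==

Converged values:
  [0] 011
  [1] 111
  [2] 101
  [3] 111
  [4] 111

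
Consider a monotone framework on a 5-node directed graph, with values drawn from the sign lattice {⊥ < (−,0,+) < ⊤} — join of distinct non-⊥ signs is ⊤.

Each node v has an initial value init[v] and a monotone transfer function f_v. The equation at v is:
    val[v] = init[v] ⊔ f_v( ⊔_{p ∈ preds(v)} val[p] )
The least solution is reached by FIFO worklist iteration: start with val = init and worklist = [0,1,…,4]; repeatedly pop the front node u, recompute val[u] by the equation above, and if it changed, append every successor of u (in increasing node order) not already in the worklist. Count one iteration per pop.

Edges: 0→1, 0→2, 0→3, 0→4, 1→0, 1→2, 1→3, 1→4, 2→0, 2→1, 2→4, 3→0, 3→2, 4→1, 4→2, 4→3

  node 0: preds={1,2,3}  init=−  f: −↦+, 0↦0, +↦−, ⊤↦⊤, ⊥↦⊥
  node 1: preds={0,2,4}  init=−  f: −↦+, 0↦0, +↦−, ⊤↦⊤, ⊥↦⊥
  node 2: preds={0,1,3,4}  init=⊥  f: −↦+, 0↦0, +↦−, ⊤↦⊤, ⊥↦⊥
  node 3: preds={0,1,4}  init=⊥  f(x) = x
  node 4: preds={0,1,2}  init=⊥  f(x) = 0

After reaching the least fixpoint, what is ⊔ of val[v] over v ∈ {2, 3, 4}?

Trace (9 dequeues):
  [1] u=0 | in − | out ⊤ | prev − | push {}
  [2] u=1 | in ⊤ | out ⊤ | prev − | push {0}
  [3] u=2 | in ⊤ | out ⊤ | prev ⊥ | push {1}
  [4] u=3 | in ⊤ | out ⊤ | prev ⊥ | push {2}
  [5] u=4 | in ⊤ | out 0 | prev ⊥ | push {3}
  [6] u=0 | in ⊤ | out ⊤ | ==
  [7] u=1 | in ⊤ | out ⊤ | ==
  [8] u=2 | in ⊤ | out ⊤ | ==
  [9] u=3 | in ⊤ | out ⊤ | ==

Converged values:
  [0] ⊤
  [1] ⊤
  [2] ⊤
  [3] ⊤
  [4] 0

⊤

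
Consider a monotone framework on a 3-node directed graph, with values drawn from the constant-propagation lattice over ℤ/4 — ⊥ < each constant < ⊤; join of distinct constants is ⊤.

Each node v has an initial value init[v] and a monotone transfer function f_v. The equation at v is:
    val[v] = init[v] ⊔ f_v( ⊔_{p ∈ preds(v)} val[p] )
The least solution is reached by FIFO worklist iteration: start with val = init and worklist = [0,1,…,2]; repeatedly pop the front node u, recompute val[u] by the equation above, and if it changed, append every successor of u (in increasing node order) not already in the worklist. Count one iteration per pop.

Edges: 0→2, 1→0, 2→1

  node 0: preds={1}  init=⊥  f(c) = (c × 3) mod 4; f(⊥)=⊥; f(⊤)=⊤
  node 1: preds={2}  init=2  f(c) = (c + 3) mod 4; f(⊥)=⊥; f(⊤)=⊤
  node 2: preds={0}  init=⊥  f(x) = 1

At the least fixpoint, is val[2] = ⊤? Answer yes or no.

no

Worklist (6 pops):
  #1 pop 0: in=2 → 2 (was ⊥); enqueue []
  #2 pop 1: in=⊥ → 2 (no change)
  #3 pop 2: in=2 → 1 (was ⊥); enqueue [1]
  #4 pop 1: in=1 → ⊤ (was 2); enqueue [0]
  #5 pop 0: in=⊤ → ⊤ (was 2); enqueue [2]
  #6 pop 2: in=⊤ → 1 (no change)

Fixpoint:
  val[0] = ⊤
  val[1] = ⊤
  val[2] = 1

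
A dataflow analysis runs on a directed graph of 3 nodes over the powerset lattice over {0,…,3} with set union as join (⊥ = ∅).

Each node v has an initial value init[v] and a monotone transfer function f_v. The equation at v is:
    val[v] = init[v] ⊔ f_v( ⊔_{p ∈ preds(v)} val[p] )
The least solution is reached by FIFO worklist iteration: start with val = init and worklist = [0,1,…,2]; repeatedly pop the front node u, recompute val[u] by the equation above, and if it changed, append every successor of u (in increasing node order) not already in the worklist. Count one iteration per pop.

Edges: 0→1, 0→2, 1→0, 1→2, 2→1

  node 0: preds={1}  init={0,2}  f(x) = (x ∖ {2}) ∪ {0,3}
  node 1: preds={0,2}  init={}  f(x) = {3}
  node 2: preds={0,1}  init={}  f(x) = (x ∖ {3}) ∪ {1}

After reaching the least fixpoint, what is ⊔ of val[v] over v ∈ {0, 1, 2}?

{0,1,2,3}

Iteration log — 5 steps:
  step 1. node 0  ⊔preds={}  new={0,2,3}  old={0,2}  +wl: 
  step 2. node 1  ⊔preds={0,2,3}  new={3}  old={}  +wl: 0
  step 3. node 2  ⊔preds={0,2,3}  new={0,1,2}  old={}  +wl: 1
  step 4. node 0  ⊔preds={3}  new={0,2,3}  stable
  step 5. node 1  ⊔preds={0,1,2,3}  new={3}  stable

Least fixpoint reached:
  node 0: {0,2,3}
  node 1: {3}
  node 2: {0,1,2}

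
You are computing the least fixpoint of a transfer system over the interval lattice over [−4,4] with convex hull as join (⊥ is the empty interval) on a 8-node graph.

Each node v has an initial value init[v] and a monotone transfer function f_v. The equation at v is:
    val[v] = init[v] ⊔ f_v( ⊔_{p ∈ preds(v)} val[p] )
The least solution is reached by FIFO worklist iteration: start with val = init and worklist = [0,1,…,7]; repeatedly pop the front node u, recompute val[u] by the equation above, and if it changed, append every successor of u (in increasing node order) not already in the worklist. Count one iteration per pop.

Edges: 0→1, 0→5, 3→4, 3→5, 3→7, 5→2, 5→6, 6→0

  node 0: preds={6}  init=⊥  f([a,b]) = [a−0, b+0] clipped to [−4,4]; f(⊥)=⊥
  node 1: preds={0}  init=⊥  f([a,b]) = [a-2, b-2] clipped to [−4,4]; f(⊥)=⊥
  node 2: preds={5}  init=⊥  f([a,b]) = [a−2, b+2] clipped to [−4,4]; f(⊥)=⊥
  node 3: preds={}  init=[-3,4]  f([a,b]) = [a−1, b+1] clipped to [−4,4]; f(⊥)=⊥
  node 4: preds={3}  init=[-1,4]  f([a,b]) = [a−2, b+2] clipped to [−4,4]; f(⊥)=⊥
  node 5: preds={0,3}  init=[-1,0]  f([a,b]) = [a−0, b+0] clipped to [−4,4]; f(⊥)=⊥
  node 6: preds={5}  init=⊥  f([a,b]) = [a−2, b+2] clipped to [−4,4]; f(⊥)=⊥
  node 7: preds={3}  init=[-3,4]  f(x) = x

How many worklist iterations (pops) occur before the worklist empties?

14

Trace (14 dequeues):
  [1] u=0 | in ⊥ | out ⊥ | ==
  [2] u=1 | in ⊥ | out ⊥ | ==
  [3] u=2 | in [-1,0] | out [-3,2] | prev ⊥ | push {}
  [4] u=3 | in ⊥ | out [-3,4] | ==
  [5] u=4 | in [-3,4] | out [-4,4] | prev [-1,4] | push {}
  [6] u=5 | in [-3,4] | out [-3,4] | prev [-1,0] | push {2}
  [7] u=6 | in [-3,4] | out [-4,4] | prev ⊥ | push {0}
  [8] u=7 | in [-3,4] | out [-3,4] | ==
  [9] u=2 | in [-3,4] | out [-4,4] | prev [-3,2] | push {}
  [10] u=0 | in [-4,4] | out [-4,4] | prev ⊥ | push {1,5}
  [11] u=1 | in [-4,4] | out [-4,2] | prev ⊥ | push {}
  [12] u=5 | in [-4,4] | out [-4,4] | prev [-3,4] | push {2,6}
  [13] u=2 | in [-4,4] | out [-4,4] | ==
  [14] u=6 | in [-4,4] | out [-4,4] | ==

Converged values:
  [0] [-4,4]
  [1] [-4,2]
  [2] [-4,4]
  [3] [-3,4]
  [4] [-4,4]
  [5] [-4,4]
  [6] [-4,4]
  [7] [-3,4]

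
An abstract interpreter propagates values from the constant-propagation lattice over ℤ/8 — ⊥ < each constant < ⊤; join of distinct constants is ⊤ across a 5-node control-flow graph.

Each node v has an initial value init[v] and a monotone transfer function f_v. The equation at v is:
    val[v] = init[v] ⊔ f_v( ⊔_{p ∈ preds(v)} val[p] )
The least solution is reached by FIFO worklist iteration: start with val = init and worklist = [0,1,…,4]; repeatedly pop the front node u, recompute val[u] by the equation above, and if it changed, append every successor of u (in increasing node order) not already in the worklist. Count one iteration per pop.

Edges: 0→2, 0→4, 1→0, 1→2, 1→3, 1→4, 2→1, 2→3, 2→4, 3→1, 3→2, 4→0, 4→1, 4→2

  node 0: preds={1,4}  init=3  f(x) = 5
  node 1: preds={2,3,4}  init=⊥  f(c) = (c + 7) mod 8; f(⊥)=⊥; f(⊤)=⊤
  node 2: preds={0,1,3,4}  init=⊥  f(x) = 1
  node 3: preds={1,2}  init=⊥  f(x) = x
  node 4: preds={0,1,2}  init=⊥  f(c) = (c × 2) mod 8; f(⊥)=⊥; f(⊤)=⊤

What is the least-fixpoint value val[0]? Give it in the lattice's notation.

⊤

Trace (12 dequeues):
  [1] u=0 | in ⊥ | out ⊤ | prev 3 | push {}
  [2] u=1 | in ⊥ | out ⊥ | ==
  [3] u=2 | in ⊤ | out 1 | prev ⊥ | push {1}
  [4] u=3 | in 1 | out 1 | prev ⊥ | push {2}
  [5] u=4 | in ⊤ | out ⊤ | prev ⊥ | push {0}
  [6] u=1 | in ⊤ | out ⊤ | prev ⊥ | push {3,4}
  [7] u=2 | in ⊤ | out 1 | ==
  [8] u=0 | in ⊤ | out ⊤ | ==
  [9] u=3 | in ⊤ | out ⊤ | prev 1 | push {1,2}
  [10] u=4 | in ⊤ | out ⊤ | ==
  [11] u=1 | in ⊤ | out ⊤ | ==
  [12] u=2 | in ⊤ | out 1 | ==

Converged values:
  [0] ⊤
  [1] ⊤
  [2] 1
  [3] ⊤
  [4] ⊤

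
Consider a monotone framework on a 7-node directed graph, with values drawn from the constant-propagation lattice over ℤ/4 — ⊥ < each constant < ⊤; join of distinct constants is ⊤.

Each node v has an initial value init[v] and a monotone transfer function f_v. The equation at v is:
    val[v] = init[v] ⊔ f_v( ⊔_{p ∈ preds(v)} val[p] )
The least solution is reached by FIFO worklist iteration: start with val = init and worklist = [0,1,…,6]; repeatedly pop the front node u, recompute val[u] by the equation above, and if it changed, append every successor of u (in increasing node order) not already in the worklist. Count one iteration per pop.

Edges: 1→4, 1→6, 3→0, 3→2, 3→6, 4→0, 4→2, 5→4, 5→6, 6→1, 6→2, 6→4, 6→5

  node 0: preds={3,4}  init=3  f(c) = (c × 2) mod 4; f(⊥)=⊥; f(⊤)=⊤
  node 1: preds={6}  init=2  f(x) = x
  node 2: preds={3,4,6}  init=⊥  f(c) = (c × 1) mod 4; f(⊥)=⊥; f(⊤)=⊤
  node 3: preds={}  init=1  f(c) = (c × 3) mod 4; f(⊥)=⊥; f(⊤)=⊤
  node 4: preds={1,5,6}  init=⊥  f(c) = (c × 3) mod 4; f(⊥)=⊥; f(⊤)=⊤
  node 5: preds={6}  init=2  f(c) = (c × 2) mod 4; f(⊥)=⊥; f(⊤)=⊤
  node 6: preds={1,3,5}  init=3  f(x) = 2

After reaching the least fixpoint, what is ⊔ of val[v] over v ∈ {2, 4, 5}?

⊤

Iteration log — 14 steps:
  step 1. node 0  ⊔preds=1  new=⊤  old=3  +wl: 
  step 2. node 1  ⊔preds=3  new=⊤  old=2  +wl: 
  step 3. node 2  ⊔preds=⊤  new=⊤  old=⊥  +wl: 
  step 4. node 3  ⊔preds=⊥  new=1  stable
  step 5. node 4  ⊔preds=⊤  new=⊤  old=⊥  +wl: 0,2
  step 6. node 5  ⊔preds=3  new=2  stable
  step 7. node 6  ⊔preds=⊤  new=⊤  old=3  +wl: 1,4,5
  step 8. node 0  ⊔preds=⊤  new=⊤  stable
  step 9. node 2  ⊔preds=⊤  new=⊤  stable
  step 10. node 1  ⊔preds=⊤  new=⊤  stable
  step 11. node 4  ⊔preds=⊤  new=⊤  stable
  step 12. node 5  ⊔preds=⊤  new=⊤  old=2  +wl: 4,6
  step 13. node 4  ⊔preds=⊤  new=⊤  stable
  step 14. node 6  ⊔preds=⊤  new=⊤  stable

Least fixpoint reached:
  node 0: ⊤
  node 1: ⊤
  node 2: ⊤
  node 3: 1
  node 4: ⊤
  node 5: ⊤
  node 6: ⊤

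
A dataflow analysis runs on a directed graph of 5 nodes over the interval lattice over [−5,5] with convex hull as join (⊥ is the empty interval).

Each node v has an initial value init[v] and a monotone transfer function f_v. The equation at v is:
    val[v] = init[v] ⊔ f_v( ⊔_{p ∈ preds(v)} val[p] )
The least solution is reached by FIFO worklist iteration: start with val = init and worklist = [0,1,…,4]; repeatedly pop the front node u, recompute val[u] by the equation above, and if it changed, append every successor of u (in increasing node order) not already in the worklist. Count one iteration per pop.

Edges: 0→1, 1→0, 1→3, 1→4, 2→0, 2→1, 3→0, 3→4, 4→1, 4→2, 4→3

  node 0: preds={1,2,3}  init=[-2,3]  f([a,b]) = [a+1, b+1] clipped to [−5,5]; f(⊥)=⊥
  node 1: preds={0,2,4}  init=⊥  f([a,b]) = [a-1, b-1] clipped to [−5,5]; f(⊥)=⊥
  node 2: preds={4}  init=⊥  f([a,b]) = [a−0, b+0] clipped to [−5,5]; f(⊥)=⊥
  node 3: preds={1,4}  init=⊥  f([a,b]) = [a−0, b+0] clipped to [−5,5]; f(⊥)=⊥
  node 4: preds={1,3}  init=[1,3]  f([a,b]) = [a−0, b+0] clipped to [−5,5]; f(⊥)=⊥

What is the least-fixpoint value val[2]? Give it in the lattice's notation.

Iteration log — 21 steps:
  step 1. node 0  ⊔preds=⊥  new=[-2,3]  stable
  step 2. node 1  ⊔preds=[-2,3]  new=[-3,2]  old=⊥  +wl: 0
  step 3. node 2  ⊔preds=[1,3]  new=[1,3]  old=⊥  +wl: 1
  step 4. node 3  ⊔preds=[-3,3]  new=[-3,3]  old=⊥  +wl: 
  step 5. node 4  ⊔preds=[-3,3]  new=[-3,3]  old=[1,3]  +wl: 2,3
  step 6. node 0  ⊔preds=[-3,3]  new=[-2,4]  old=[-2,3]  +wl: 
  step 7. node 1  ⊔preds=[-3,4]  new=[-4,3]  old=[-3,2]  +wl: 0,4
  step 8. node 2  ⊔preds=[-3,3]  new=[-3,3]  old=[1,3]  +wl: 1
  step 9. node 3  ⊔preds=[-4,3]  new=[-4,3]  old=[-3,3]  +wl: 
  step 10. node 0  ⊔preds=[-4,3]  new=[-3,4]  old=[-2,4]  +wl: 
  step 11. node 4  ⊔preds=[-4,3]  new=[-4,3]  old=[-3,3]  +wl: 2,3
  step 12. node 1  ⊔preds=[-4,4]  new=[-5,3]  old=[-4,3]  +wl: 0,4
  step 13. node 2  ⊔preds=[-4,3]  new=[-4,3]  old=[-3,3]  +wl: 1
  step 14. node 3  ⊔preds=[-5,3]  new=[-5,3]  old=[-4,3]  +wl: 
  step 15. node 0  ⊔preds=[-5,3]  new=[-4,4]  old=[-3,4]  +wl: 
  step 16. node 4  ⊔preds=[-5,3]  new=[-5,3]  old=[-4,3]  +wl: 2,3
  step 17. node 1  ⊔preds=[-5,4]  new=[-5,3]  stable
  step 18. node 2  ⊔preds=[-5,3]  new=[-5,3]  old=[-4,3]  +wl: 0,1
  step 19. node 3  ⊔preds=[-5,3]  new=[-5,3]  stable
  step 20. node 0  ⊔preds=[-5,3]  new=[-4,4]  stable
  step 21. node 1  ⊔preds=[-5,4]  new=[-5,3]  stable

Least fixpoint reached:
  node 0: [-4,4]
  node 1: [-5,3]
  node 2: [-5,3]
  node 3: [-5,3]
  node 4: [-5,3]

[-5,3]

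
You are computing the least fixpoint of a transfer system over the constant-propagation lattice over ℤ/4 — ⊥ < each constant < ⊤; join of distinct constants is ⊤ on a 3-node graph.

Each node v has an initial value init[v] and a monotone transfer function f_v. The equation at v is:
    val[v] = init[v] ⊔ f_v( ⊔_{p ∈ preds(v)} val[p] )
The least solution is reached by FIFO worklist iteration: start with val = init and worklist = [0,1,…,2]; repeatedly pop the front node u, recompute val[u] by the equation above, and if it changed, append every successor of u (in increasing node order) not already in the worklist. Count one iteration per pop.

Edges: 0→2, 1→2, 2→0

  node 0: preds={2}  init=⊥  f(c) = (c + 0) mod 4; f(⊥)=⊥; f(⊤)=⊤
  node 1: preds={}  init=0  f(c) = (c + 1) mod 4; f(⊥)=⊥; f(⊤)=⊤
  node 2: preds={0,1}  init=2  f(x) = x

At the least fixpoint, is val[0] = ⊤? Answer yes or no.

yes

Trace (5 dequeues):
  [1] u=0 | in 2 | out 2 | prev ⊥ | push {}
  [2] u=1 | in ⊥ | out 0 | ==
  [3] u=2 | in ⊤ | out ⊤ | prev 2 | push {0}
  [4] u=0 | in ⊤ | out ⊤ | prev 2 | push {2}
  [5] u=2 | in ⊤ | out ⊤ | ==

Converged values:
  [0] ⊤
  [1] 0
  [2] ⊤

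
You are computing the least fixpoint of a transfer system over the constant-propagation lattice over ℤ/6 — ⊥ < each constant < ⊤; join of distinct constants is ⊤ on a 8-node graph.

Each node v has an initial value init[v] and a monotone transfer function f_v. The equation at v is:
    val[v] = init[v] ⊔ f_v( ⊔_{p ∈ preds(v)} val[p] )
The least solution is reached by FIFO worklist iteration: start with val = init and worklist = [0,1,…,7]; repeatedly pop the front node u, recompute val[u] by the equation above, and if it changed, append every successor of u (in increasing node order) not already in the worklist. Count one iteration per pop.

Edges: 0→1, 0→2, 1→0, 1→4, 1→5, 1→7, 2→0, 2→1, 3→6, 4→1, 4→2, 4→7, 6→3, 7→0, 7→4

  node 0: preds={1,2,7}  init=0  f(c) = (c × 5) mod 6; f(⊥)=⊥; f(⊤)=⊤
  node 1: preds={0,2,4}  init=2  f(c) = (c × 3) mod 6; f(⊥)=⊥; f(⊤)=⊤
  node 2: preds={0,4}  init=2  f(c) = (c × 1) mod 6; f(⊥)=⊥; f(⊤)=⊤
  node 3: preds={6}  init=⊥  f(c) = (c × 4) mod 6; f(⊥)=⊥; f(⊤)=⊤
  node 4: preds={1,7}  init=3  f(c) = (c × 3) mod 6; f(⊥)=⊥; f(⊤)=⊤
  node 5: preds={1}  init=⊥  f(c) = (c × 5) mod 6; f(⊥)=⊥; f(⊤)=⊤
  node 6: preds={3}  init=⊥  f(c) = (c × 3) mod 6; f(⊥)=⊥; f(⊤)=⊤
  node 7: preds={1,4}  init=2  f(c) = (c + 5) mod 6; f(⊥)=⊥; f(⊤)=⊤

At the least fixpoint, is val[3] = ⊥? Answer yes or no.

yes

Iteration log — 12 steps:
  step 1. node 0  ⊔preds=2  new=⊤  old=0  +wl: 
  step 2. node 1  ⊔preds=⊤  new=⊤  old=2  +wl: 0
  step 3. node 2  ⊔preds=⊤  new=⊤  old=2  +wl: 1
  step 4. node 3  ⊔preds=⊥  new=⊥  stable
  step 5. node 4  ⊔preds=⊤  new=⊤  old=3  +wl: 2
  step 6. node 5  ⊔preds=⊤  new=⊤  old=⊥  +wl: 
  step 7. node 6  ⊔preds=⊥  new=⊥  stable
  step 8. node 7  ⊔preds=⊤  new=⊤  old=2  +wl: 4
  step 9. node 0  ⊔preds=⊤  new=⊤  stable
  step 10. node 1  ⊔preds=⊤  new=⊤  stable
  step 11. node 2  ⊔preds=⊤  new=⊤  stable
  step 12. node 4  ⊔preds=⊤  new=⊤  stable

Least fixpoint reached:
  node 0: ⊤
  node 1: ⊤
  node 2: ⊤
  node 3: ⊥
  node 4: ⊤
  node 5: ⊤
  node 6: ⊥
  node 7: ⊤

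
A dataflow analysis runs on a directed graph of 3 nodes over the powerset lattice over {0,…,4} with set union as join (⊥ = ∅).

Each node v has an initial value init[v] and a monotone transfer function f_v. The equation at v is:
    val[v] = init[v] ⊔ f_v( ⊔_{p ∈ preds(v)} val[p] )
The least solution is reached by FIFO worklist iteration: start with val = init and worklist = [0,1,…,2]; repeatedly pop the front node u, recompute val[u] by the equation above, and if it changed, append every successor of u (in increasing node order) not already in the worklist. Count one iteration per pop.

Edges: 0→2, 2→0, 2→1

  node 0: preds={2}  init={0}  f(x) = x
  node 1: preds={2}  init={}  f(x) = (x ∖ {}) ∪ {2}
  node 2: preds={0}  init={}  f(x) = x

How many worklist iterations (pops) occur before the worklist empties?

Worklist (5 pops):
  #1 pop 0: in={} → {0} (no change)
  #2 pop 1: in={} → {2} (was {}); enqueue []
  #3 pop 2: in={0} → {0} (was {}); enqueue [0,1]
  #4 pop 0: in={0} → {0} (no change)
  #5 pop 1: in={0} → {0,2} (was {2}); enqueue []

Fixpoint:
  val[0] = {0}
  val[1] = {0,2}
  val[2] = {0}

5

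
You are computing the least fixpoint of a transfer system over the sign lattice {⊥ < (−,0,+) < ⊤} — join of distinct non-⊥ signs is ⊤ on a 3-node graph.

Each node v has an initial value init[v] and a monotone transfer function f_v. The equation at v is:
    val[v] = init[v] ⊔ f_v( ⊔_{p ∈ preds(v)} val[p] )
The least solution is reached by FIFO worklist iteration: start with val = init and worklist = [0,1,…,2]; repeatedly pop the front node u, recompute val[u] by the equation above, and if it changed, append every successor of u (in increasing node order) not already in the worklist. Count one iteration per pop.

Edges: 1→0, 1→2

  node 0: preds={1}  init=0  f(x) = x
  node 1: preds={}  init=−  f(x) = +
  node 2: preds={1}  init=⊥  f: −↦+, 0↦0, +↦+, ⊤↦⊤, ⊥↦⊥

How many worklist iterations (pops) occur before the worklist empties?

Iteration log — 4 steps:
  step 1. node 0  ⊔preds=−  new=⊤  old=0  +wl: 
  step 2. node 1  ⊔preds=⊥  new=⊤  old=−  +wl: 0
  step 3. node 2  ⊔preds=⊤  new=⊤  old=⊥  +wl: 
  step 4. node 0  ⊔preds=⊤  new=⊤  stable

Least fixpoint reached:
  node 0: ⊤
  node 1: ⊤
  node 2: ⊤

4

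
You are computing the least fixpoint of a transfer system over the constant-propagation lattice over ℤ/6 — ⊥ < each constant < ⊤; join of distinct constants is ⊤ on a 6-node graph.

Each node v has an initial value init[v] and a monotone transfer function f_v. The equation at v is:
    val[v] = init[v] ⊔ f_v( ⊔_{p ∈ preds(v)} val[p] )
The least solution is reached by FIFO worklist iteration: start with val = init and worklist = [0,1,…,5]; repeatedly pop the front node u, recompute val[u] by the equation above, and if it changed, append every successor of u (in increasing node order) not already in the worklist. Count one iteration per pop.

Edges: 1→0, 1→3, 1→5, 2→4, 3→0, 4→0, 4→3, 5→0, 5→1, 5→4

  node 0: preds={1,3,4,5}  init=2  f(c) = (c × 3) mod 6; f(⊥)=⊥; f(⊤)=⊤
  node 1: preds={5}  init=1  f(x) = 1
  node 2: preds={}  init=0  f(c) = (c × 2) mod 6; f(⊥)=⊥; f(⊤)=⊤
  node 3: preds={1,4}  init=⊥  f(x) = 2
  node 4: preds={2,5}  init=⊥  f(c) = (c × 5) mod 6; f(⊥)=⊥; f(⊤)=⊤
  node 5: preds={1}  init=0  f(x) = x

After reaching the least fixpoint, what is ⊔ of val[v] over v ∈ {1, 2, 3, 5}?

Worklist (12 pops):
  #1 pop 0: in=⊤ → ⊤ (was 2); enqueue []
  #2 pop 1: in=0 → 1 (no change)
  #3 pop 2: in=⊥ → 0 (no change)
  #4 pop 3: in=1 → 2 (was ⊥); enqueue [0]
  #5 pop 4: in=0 → 0 (was ⊥); enqueue [3]
  #6 pop 5: in=1 → ⊤ (was 0); enqueue [1,4]
  #7 pop 0: in=⊤ → ⊤ (no change)
  #8 pop 3: in=⊤ → 2 (no change)
  #9 pop 1: in=⊤ → 1 (no change)
  #10 pop 4: in=⊤ → ⊤ (was 0); enqueue [0,3]
  #11 pop 0: in=⊤ → ⊤ (no change)
  #12 pop 3: in=⊤ → 2 (no change)

Fixpoint:
  val[0] = ⊤
  val[1] = 1
  val[2] = 0
  val[3] = 2
  val[4] = ⊤
  val[5] = ⊤

⊤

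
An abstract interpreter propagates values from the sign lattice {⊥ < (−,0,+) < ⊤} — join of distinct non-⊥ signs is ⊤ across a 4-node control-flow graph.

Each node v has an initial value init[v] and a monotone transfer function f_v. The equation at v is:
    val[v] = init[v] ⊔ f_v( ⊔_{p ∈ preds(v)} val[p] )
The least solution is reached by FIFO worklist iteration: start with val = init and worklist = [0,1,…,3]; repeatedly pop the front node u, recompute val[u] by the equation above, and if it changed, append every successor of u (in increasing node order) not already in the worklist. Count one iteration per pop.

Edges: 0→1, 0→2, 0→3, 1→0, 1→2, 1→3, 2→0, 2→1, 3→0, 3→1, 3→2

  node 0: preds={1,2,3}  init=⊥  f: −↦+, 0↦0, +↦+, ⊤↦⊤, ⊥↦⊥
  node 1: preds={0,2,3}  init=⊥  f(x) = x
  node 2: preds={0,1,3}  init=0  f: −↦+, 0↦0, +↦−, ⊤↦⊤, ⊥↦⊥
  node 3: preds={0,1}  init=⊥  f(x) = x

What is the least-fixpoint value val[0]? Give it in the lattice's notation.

Trace (7 dequeues):
  [1] u=0 | in 0 | out 0 | prev ⊥ | push {}
  [2] u=1 | in 0 | out 0 | prev ⊥ | push {0}
  [3] u=2 | in 0 | out 0 | ==
  [4] u=3 | in 0 | out 0 | prev ⊥ | push {1,2}
  [5] u=0 | in 0 | out 0 | ==
  [6] u=1 | in 0 | out 0 | ==
  [7] u=2 | in 0 | out 0 | ==

Converged values:
  [0] 0
  [1] 0
  [2] 0
  [3] 0

0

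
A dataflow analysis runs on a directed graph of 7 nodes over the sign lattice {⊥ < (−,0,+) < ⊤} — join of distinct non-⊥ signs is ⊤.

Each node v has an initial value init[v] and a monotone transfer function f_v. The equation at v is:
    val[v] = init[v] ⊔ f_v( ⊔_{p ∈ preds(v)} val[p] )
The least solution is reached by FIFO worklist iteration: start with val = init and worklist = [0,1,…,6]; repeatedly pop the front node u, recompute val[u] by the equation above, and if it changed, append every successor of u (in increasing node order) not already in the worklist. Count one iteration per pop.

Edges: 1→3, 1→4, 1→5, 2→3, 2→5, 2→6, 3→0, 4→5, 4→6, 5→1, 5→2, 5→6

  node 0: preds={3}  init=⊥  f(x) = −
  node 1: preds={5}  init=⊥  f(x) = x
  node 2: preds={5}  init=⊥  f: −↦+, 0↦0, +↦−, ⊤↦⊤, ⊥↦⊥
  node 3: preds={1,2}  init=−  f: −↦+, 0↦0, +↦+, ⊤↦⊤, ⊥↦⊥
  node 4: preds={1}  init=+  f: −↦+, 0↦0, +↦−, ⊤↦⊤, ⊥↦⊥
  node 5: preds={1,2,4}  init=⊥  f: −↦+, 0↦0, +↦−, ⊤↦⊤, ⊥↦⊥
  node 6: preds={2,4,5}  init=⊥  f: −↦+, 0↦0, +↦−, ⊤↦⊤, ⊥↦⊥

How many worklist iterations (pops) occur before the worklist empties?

Worklist (20 pops):
  #1 pop 0: in=− → − (was ⊥); enqueue []
  #2 pop 1: in=⊥ → ⊥ (no change)
  #3 pop 2: in=⊥ → ⊥ (no change)
  #4 pop 3: in=⊥ → − (no change)
  #5 pop 4: in=⊥ → + (no change)
  #6 pop 5: in=+ → − (was ⊥); enqueue [1,2]
  #7 pop 6: in=⊤ → ⊤ (was ⊥); enqueue []
  #8 pop 1: in=− → − (was ⊥); enqueue [3,4,5]
  #9 pop 2: in=− → + (was ⊥); enqueue [6]
  #10 pop 3: in=⊤ → ⊤ (was −); enqueue [0]
  #11 pop 4: in=− → + (no change)
  #12 pop 5: in=⊤ → ⊤ (was −); enqueue [1,2]
  #13 pop 6: in=⊤ → ⊤ (no change)
  #14 pop 0: in=⊤ → − (no change)
  #15 pop 1: in=⊤ → ⊤ (was −); enqueue [3,4,5]
  #16 pop 2: in=⊤ → ⊤ (was +); enqueue [6]
  #17 pop 3: in=⊤ → ⊤ (no change)
  #18 pop 4: in=⊤ → ⊤ (was +); enqueue []
  #19 pop 5: in=⊤ → ⊤ (no change)
  #20 pop 6: in=⊤ → ⊤ (no change)

Fixpoint:
  val[0] = −
  val[1] = ⊤
  val[2] = ⊤
  val[3] = ⊤
  val[4] = ⊤
  val[5] = ⊤
  val[6] = ⊤

20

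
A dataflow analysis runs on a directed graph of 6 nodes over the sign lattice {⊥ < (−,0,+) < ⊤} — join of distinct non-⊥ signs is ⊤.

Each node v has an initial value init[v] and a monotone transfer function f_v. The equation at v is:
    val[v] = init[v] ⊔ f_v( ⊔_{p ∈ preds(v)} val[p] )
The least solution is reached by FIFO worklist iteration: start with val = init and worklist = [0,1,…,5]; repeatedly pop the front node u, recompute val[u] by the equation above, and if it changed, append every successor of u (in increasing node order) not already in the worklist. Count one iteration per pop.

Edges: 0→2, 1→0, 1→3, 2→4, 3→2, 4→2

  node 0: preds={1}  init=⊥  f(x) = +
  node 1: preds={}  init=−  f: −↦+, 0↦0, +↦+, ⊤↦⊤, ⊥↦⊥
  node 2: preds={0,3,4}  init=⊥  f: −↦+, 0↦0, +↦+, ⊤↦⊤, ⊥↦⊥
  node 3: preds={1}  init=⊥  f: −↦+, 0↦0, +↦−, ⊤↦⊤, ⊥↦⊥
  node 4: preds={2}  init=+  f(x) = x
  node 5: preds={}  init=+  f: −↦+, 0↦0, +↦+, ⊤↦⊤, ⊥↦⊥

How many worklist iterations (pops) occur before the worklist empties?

7

Worklist (7 pops):
  #1 pop 0: in=− → + (was ⊥); enqueue []
  #2 pop 1: in=⊥ → − (no change)
  #3 pop 2: in=+ → + (was ⊥); enqueue []
  #4 pop 3: in=− → + (was ⊥); enqueue [2]
  #5 pop 4: in=+ → + (no change)
  #6 pop 5: in=⊥ → + (no change)
  #7 pop 2: in=+ → + (no change)

Fixpoint:
  val[0] = +
  val[1] = −
  val[2] = +
  val[3] = +
  val[4] = +
  val[5] = +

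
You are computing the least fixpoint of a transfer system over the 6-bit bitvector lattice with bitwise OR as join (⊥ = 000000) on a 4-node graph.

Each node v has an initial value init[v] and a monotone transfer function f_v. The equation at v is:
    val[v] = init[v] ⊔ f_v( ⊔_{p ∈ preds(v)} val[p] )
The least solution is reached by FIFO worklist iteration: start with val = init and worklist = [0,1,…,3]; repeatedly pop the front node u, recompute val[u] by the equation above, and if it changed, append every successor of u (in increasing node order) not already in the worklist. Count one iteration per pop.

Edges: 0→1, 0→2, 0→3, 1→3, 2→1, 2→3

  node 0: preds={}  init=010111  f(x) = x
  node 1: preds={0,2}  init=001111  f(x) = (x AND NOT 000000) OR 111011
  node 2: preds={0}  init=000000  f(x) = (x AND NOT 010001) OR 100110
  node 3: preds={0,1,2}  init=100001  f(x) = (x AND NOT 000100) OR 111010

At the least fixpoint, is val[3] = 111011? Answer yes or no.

yes

Trace (5 dequeues):
  [1] u=0 | in 000000 | out 010111 | ==
  [2] u=1 | in 010111 | out 111111 | prev 001111 | push {}
  [3] u=2 | in 010111 | out 100110 | prev 000000 | push {1}
  [4] u=3 | in 111111 | out 111011 | prev 100001 | push {}
  [5] u=1 | in 110111 | out 111111 | ==

Converged values:
  [0] 010111
  [1] 111111
  [2] 100110
  [3] 111011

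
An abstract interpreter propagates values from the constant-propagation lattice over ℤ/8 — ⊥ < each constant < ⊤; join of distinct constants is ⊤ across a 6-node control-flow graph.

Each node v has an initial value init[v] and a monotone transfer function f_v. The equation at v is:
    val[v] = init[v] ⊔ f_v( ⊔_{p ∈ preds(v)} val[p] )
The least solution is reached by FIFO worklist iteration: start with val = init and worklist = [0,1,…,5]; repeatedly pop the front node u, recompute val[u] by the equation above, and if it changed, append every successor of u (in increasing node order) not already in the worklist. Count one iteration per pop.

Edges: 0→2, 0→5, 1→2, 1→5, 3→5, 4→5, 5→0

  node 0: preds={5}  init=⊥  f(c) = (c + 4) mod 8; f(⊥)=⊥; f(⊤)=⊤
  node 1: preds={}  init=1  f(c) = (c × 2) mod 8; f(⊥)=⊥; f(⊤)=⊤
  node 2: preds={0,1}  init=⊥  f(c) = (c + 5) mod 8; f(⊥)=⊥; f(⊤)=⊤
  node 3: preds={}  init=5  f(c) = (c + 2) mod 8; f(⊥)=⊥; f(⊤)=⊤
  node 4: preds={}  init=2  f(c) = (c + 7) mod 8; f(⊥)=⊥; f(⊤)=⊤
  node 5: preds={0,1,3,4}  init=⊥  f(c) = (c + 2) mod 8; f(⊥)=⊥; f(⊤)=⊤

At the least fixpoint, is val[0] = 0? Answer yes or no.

Trace (9 dequeues):
  [1] u=0 | in ⊥ | out ⊥ | ==
  [2] u=1 | in ⊥ | out 1 | ==
  [3] u=2 | in 1 | out 6 | prev ⊥ | push {}
  [4] u=3 | in ⊥ | out 5 | ==
  [5] u=4 | in ⊥ | out 2 | ==
  [6] u=5 | in ⊤ | out ⊤ | prev ⊥ | push {0}
  [7] u=0 | in ⊤ | out ⊤ | prev ⊥ | push {2,5}
  [8] u=2 | in ⊤ | out ⊤ | prev 6 | push {}
  [9] u=5 | in ⊤ | out ⊤ | ==

Converged values:
  [0] ⊤
  [1] 1
  [2] ⊤
  [3] 5
  [4] 2
  [5] ⊤

no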